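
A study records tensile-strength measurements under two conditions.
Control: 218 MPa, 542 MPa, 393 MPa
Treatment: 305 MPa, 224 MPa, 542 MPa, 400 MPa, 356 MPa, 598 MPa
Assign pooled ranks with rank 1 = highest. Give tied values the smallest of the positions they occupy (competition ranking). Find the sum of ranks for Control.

Sorted (descending): 598, 542, 542, 400, 393, 356, 305, 224, 218
The 2 values of 542 occupy positions 2–3 → each gets rank 2.
Control values → pooled ranks: 218→9, 542→2, 393→5
Rank sum = 9 + 2 + 5 = 16

16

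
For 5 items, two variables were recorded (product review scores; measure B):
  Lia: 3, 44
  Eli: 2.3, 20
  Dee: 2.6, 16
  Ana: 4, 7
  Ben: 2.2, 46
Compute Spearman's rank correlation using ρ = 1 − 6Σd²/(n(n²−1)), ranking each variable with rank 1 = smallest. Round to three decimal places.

-0.700

Ranks of variable 1: 4, 2, 3, 5, 1
Ranks of variable 2: 4, 3, 2, 1, 5
d = r₁ − r₂: 0, -1, 1, 4, -4
d²: 0, 1, 1, 16, 16; Σd² = 34
ρ = 1 − 6·34/(5·24) = 1 − 204/120 = -0.700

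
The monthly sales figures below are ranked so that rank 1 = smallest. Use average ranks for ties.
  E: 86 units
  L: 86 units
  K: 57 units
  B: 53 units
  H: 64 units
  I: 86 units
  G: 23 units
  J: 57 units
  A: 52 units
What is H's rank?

6

Sorted (ascending): 23, 52, 53, 57, 57, 64, 86, 86, 86
The 2 values of 57 occupy positions 4–5 → average rank (4+5)/2 = 4.5.
The 3 values of 86 occupy positions 7–9 → average rank 8.
H has value 64 units → rank 6.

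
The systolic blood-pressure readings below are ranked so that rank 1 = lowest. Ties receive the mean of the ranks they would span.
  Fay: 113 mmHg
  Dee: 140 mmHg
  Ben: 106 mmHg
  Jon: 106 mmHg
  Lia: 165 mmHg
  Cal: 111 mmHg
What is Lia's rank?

6

Sorted (ascending): 106, 106, 111, 113, 140, 165
The 2 values of 106 occupy positions 1–2 → average rank (1+2)/2 = 1.5.
Lia has value 165 mmHg → rank 6.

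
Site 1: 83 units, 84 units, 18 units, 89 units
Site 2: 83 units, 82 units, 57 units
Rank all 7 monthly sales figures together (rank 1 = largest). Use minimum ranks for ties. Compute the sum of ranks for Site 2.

14

Sorted (descending): 89, 84, 83, 83, 82, 57, 18
The 2 values of 83 occupy positions 3–4 → each gets rank 3.
Site 2 values → pooled ranks: 83→3, 82→5, 57→6
Rank sum = 3 + 5 + 6 = 14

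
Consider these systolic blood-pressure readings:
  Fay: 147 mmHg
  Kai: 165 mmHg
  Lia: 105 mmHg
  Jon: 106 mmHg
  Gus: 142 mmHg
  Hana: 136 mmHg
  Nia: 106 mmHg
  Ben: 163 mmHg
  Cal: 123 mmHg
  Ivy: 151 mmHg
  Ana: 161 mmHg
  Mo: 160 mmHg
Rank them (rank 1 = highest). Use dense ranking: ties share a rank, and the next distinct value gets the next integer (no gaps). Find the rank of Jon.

Sorted (descending): 165, 163, 161, 160, 151, 147, 142, 136, 123, 106, 106, 105
The 2 values of 106 share dense rank 10.
Remaining distinct values take the next consecutive integers.
Jon has value 106 mmHg → rank 10.

10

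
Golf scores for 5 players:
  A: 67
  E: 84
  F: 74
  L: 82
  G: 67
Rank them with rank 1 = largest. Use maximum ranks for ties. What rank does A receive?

Sorted (descending): 84, 82, 74, 67, 67
The 2 values of 67 occupy positions 4–5 → each gets rank 5.
A has value 67 → rank 5.

5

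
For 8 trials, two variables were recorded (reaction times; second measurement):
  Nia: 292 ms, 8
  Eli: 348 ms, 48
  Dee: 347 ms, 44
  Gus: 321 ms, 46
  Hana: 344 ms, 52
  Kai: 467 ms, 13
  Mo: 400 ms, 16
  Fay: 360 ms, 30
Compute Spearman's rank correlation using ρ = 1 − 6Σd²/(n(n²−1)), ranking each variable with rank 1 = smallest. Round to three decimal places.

-0.214

Ranks of variable 1: 1, 5, 4, 2, 3, 8, 7, 6
Ranks of variable 2: 1, 7, 5, 6, 8, 2, 3, 4
d = r₁ − r₂: 0, -2, -1, -4, -5, 6, 4, 2
d²: 0, 4, 1, 16, 25, 36, 16, 4; Σd² = 102
ρ = 1 − 6·102/(8·63) = 1 − 612/504 = -0.214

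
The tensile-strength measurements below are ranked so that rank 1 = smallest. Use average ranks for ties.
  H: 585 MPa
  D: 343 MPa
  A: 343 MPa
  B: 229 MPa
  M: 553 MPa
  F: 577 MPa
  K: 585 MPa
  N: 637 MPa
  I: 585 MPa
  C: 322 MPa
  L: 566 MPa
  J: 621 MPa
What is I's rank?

Sorted (ascending): 229, 322, 343, 343, 553, 566, 577, 585, 585, 585, 621, 637
The 2 values of 343 occupy positions 3–4 → average rank (3+4)/2 = 3.5.
The 3 values of 585 occupy positions 8–10 → average rank 9.
I has value 585 MPa → rank 9.

9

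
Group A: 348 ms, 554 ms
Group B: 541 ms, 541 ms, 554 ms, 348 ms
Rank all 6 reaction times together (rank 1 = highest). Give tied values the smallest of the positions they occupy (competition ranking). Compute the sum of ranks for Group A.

Sorted (descending): 554, 554, 541, 541, 348, 348
The 2 values of 554 occupy positions 1–2 → each gets rank 1.
The 2 values of 541 occupy positions 3–4 → each gets rank 3.
The 2 values of 348 occupy positions 5–6 → each gets rank 5.
Group A values → pooled ranks: 348→5, 554→1
Rank sum = 5 + 1 = 6

6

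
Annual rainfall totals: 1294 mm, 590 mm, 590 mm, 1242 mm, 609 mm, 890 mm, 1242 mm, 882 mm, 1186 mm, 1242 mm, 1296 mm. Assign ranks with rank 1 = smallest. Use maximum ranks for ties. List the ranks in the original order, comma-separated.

10, 2, 2, 9, 3, 5, 9, 4, 6, 9, 11

Sorted (ascending): 590, 590, 609, 882, 890, 1186, 1242, 1242, 1242, 1294, 1296
The 2 values of 590 occupy positions 1–2 → each gets rank 2.
The 3 values of 1242 occupy positions 7–9 → each gets rank 9.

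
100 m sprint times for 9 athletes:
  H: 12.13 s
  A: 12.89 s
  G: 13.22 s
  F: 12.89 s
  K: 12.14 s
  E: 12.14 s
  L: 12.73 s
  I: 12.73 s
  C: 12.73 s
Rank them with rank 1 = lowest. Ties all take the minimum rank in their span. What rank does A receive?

Sorted (ascending): 12.13, 12.14, 12.14, 12.73, 12.73, 12.73, 12.89, 12.89, 13.22
The 2 values of 12.14 occupy positions 2–3 → each gets rank 2.
The 3 values of 12.73 occupy positions 4–6 → each gets rank 4.
The 2 values of 12.89 occupy positions 7–8 → each gets rank 7.
A has value 12.89 s → rank 7.

7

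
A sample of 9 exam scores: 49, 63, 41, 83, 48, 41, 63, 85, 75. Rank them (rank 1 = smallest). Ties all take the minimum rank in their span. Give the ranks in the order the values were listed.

4, 5, 1, 8, 3, 1, 5, 9, 7

Sorted (ascending): 41, 41, 48, 49, 63, 63, 75, 83, 85
The 2 values of 41 occupy positions 1–2 → each gets rank 1.
The 2 values of 63 occupy positions 5–6 → each gets rank 5.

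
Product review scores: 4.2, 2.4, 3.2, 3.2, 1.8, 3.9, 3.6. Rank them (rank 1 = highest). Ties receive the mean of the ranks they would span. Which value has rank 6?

2.4

Sorted (descending): 4.2, 3.9, 3.6, 3.2, 3.2, 2.4, 1.8
The 2 values of 3.2 occupy positions 4–5 → average rank (4+5)/2 = 4.5.
Rank 6 → value 2.4.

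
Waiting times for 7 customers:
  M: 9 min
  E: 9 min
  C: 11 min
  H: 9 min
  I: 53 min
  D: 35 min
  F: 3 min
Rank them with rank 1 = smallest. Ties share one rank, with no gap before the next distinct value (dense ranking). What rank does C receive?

3

Sorted (ascending): 3, 9, 9, 9, 11, 35, 53
The 3 values of 9 share dense rank 2.
Remaining distinct values take the next consecutive integers.
C has value 11 min → rank 3.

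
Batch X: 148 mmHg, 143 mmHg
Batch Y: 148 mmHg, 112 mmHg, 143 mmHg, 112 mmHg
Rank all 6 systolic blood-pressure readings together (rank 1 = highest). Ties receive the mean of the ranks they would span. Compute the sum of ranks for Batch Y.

16

Sorted (descending): 148, 148, 143, 143, 112, 112
The 2 values of 148 occupy positions 1–2 → average rank (1+2)/2 = 1.5.
The 2 values of 143 occupy positions 3–4 → average rank (3+4)/2 = 3.5.
The 2 values of 112 occupy positions 5–6 → average rank (5+6)/2 = 5.5.
Batch Y values → pooled ranks: 148→1.5, 112→5.5, 143→3.5, 112→5.5
Rank sum = 1.5 + 5.5 + 3.5 + 5.5 = 16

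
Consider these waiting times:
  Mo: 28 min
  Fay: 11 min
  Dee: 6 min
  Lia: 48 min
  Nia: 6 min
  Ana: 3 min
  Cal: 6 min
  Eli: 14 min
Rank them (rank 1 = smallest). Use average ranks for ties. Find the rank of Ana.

1

Sorted (ascending): 3, 6, 6, 6, 11, 14, 28, 48
The 3 values of 6 occupy positions 2–4 → average rank 3.
Ana has value 3 min → rank 1.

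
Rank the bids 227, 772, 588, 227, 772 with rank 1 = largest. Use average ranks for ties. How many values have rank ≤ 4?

3

Sorted (descending): 772, 772, 588, 227, 227
The 2 values of 772 occupy positions 1–2 → average rank (1+2)/2 = 1.5.
The 2 values of 227 occupy positions 4–5 → average rank (4+5)/2 = 4.5.
Ranks ≤ 4: {1.5, 1.5, 3} → 3 values.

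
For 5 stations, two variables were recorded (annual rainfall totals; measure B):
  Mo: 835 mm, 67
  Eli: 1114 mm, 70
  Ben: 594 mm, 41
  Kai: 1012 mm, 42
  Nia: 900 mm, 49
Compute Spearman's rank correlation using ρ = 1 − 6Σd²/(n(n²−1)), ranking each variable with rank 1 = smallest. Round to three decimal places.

Ranks of variable 1: 2, 5, 1, 4, 3
Ranks of variable 2: 4, 5, 1, 2, 3
d = r₁ − r₂: -2, 0, 0, 2, 0
d²: 4, 0, 0, 4, 0; Σd² = 8
ρ = 1 − 6·8/(5·24) = 1 − 48/120 = 0.600

0.600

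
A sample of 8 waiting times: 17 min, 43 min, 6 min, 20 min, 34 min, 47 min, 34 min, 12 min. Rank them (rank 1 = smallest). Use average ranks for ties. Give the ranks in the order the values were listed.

Sorted (ascending): 6, 12, 17, 20, 34, 34, 43, 47
The 2 values of 34 occupy positions 5–6 → average rank (5+6)/2 = 5.5.

3, 7, 1, 4, 5.5, 8, 5.5, 2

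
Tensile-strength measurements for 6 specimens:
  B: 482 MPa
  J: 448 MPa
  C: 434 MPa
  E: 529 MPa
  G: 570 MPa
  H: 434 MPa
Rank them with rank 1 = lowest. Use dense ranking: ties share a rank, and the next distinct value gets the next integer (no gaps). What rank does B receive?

3

Sorted (ascending): 434, 434, 448, 482, 529, 570
The 2 values of 434 share dense rank 1.
Remaining distinct values take the next consecutive integers.
B has value 482 MPa → rank 3.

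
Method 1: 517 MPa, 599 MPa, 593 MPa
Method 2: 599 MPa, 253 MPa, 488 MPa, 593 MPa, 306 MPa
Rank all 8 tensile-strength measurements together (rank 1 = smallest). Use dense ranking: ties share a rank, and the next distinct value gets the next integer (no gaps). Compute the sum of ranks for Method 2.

17

Sorted (ascending): 253, 306, 488, 517, 593, 593, 599, 599
The 2 values of 593 share dense rank 5.
The 2 values of 599 share dense rank 6.
Remaining distinct values take the next consecutive integers.
Method 2 values → pooled ranks: 599→6, 253→1, 488→3, 593→5, 306→2
Rank sum = 6 + 1 + 3 + 5 + 2 = 17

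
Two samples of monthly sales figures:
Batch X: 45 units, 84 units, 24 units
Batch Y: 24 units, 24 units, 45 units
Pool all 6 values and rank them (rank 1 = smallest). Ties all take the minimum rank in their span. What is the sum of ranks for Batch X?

11

Sorted (ascending): 24, 24, 24, 45, 45, 84
The 3 values of 24 occupy positions 1–3 → each gets rank 1.
The 2 values of 45 occupy positions 4–5 → each gets rank 4.
Batch X values → pooled ranks: 45→4, 84→6, 24→1
Rank sum = 4 + 6 + 1 = 11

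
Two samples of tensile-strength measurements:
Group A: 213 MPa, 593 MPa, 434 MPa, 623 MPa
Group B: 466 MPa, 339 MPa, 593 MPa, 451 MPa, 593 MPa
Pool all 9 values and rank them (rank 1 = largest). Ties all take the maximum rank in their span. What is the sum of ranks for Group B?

Sorted (descending): 623, 593, 593, 593, 466, 451, 434, 339, 213
The 3 values of 593 occupy positions 2–4 → each gets rank 4.
Group B values → pooled ranks: 466→5, 339→8, 593→4, 451→6, 593→4
Rank sum = 5 + 8 + 4 + 6 + 4 = 27

27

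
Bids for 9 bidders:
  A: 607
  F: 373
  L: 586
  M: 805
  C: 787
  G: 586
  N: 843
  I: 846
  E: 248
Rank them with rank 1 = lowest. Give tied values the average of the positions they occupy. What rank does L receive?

Sorted (ascending): 248, 373, 586, 586, 607, 787, 805, 843, 846
The 2 values of 586 occupy positions 3–4 → average rank (3+4)/2 = 3.5.
L has value 586 → rank 3.5.

3.5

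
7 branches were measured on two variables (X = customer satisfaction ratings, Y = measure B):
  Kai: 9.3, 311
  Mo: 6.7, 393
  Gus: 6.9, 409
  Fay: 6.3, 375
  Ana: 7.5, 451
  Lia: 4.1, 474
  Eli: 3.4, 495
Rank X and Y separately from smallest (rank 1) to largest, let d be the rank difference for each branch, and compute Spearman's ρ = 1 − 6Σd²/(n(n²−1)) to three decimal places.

-0.643

Ranks of variable 1: 7, 4, 5, 3, 6, 2, 1
Ranks of variable 2: 1, 3, 4, 2, 5, 6, 7
d = r₁ − r₂: 6, 1, 1, 1, 1, -4, -6
d²: 36, 1, 1, 1, 1, 16, 36; Σd² = 92
ρ = 1 − 6·92/(7·48) = 1 − 552/336 = -0.643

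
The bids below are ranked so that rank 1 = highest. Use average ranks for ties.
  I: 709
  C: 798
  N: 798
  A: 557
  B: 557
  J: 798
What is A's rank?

Sorted (descending): 798, 798, 798, 709, 557, 557
The 3 values of 798 occupy positions 1–3 → average rank 2.
The 2 values of 557 occupy positions 5–6 → average rank (5+6)/2 = 5.5.
A has value 557 → rank 5.5.

5.5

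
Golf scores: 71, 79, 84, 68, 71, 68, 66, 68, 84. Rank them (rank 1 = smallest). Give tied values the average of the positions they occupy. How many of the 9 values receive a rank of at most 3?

Sorted (ascending): 66, 68, 68, 68, 71, 71, 79, 84, 84
The 3 values of 68 occupy positions 2–4 → average rank 3.
The 2 values of 71 occupy positions 5–6 → average rank (5+6)/2 = 5.5.
The 2 values of 84 occupy positions 8–9 → average rank (8+9)/2 = 8.5.
Ranks ≤ 3: {1, 3, 3, 3} → 4 values.

4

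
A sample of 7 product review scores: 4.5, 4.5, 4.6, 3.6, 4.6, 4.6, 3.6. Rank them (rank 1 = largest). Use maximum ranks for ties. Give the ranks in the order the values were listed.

5, 5, 3, 7, 3, 3, 7

Sorted (descending): 4.6, 4.6, 4.6, 4.5, 4.5, 3.6, 3.6
The 3 values of 4.6 occupy positions 1–3 → each gets rank 3.
The 2 values of 4.5 occupy positions 4–5 → each gets rank 5.
The 2 values of 3.6 occupy positions 6–7 → each gets rank 7.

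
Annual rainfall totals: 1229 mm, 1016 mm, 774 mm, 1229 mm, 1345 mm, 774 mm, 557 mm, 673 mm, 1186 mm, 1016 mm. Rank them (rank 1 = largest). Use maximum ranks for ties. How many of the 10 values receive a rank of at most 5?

Sorted (descending): 1345, 1229, 1229, 1186, 1016, 1016, 774, 774, 673, 557
The 2 values of 1229 occupy positions 2–3 → each gets rank 3.
The 2 values of 1016 occupy positions 5–6 → each gets rank 6.
The 2 values of 774 occupy positions 7–8 → each gets rank 8.
Ranks ≤ 5: {1, 3, 3, 4} → 4 values.

4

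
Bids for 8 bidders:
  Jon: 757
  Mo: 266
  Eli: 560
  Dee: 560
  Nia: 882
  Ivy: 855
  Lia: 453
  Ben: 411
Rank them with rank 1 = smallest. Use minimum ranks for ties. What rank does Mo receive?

Sorted (ascending): 266, 411, 453, 560, 560, 757, 855, 882
The 2 values of 560 occupy positions 4–5 → each gets rank 4.
Mo has value 266 → rank 1.

1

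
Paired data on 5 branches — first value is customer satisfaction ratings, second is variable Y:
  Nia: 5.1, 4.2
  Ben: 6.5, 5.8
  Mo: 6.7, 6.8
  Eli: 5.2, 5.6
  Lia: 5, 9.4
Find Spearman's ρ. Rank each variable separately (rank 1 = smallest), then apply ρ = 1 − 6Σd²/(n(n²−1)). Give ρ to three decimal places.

0.000

Ranks of variable 1: 2, 4, 5, 3, 1
Ranks of variable 2: 1, 3, 4, 2, 5
d = r₁ − r₂: 1, 1, 1, 1, -4
d²: 1, 1, 1, 1, 16; Σd² = 20
ρ = 1 − 6·20/(5·24) = 1 − 120/120 = 0.000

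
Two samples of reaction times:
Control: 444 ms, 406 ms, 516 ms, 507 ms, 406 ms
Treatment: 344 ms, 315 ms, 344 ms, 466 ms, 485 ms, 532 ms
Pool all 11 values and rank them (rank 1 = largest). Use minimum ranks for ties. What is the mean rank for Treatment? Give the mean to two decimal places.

Sorted (descending): 532, 516, 507, 485, 466, 444, 406, 406, 344, 344, 315
The 2 values of 406 occupy positions 7–8 → each gets rank 7.
The 2 values of 344 occupy positions 9–10 → each gets rank 9.
Treatment values → pooled ranks: 344→9, 315→11, 344→9, 466→5, 485→4, 532→1
Mean rank = (9 + 11 + 9 + 5 + 4 + 1) / 6 = 6.50

6.50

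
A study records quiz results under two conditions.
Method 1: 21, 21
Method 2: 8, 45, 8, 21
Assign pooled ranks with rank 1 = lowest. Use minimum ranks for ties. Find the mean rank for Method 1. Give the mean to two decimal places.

Sorted (ascending): 8, 8, 21, 21, 21, 45
The 2 values of 8 occupy positions 1–2 → each gets rank 1.
The 3 values of 21 occupy positions 3–5 → each gets rank 3.
Method 1 values → pooled ranks: 21→3, 21→3
Mean rank = (3 + 3) / 2 = 3.00

3.00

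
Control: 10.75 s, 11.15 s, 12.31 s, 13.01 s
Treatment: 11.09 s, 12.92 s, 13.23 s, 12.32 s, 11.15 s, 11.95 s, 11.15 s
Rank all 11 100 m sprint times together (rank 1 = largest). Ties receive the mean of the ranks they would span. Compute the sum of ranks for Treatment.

Sorted (descending): 13.23, 13.01, 12.92, 12.32, 12.31, 11.95, 11.15, 11.15, 11.15, 11.09, 10.75
The 3 values of 11.15 occupy positions 7–9 → average rank 8.
Treatment values → pooled ranks: 11.09→10, 12.92→3, 13.23→1, 12.32→4, 11.15→8, 11.95→6, 11.15→8
Rank sum = 10 + 3 + 1 + 4 + 8 + 6 + 8 = 40

40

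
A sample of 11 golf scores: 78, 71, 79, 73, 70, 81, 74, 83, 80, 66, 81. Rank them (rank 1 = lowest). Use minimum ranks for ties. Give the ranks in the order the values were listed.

Sorted (ascending): 66, 70, 71, 73, 74, 78, 79, 80, 81, 81, 83
The 2 values of 81 occupy positions 9–10 → each gets rank 9.

6, 3, 7, 4, 2, 9, 5, 11, 8, 1, 9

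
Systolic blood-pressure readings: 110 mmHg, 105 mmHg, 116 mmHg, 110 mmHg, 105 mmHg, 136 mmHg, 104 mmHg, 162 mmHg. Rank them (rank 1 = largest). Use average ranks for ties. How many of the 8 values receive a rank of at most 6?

Sorted (descending): 162, 136, 116, 110, 110, 105, 105, 104
The 2 values of 110 occupy positions 4–5 → average rank (4+5)/2 = 4.5.
The 2 values of 105 occupy positions 6–7 → average rank (6+7)/2 = 6.5.
Ranks ≤ 6: {1, 2, 3, 4.5, 4.5} → 5 values.

5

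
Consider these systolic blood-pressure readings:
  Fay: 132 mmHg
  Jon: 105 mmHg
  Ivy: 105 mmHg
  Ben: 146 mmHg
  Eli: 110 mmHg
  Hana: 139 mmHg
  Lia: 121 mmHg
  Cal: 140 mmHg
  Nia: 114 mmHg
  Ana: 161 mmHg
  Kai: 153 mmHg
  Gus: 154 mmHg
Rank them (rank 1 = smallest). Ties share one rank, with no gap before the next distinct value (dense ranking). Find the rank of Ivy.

Sorted (ascending): 105, 105, 110, 114, 121, 132, 139, 140, 146, 153, 154, 161
The 2 values of 105 share dense rank 1.
Remaining distinct values take the next consecutive integers.
Ivy has value 105 mmHg → rank 1.

1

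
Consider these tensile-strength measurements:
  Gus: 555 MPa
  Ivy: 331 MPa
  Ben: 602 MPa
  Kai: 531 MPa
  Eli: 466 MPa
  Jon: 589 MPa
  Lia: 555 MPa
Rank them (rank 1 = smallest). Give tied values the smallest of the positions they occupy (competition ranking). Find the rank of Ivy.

1

Sorted (ascending): 331, 466, 531, 555, 555, 589, 602
The 2 values of 555 occupy positions 4–5 → each gets rank 4.
Ivy has value 331 MPa → rank 1.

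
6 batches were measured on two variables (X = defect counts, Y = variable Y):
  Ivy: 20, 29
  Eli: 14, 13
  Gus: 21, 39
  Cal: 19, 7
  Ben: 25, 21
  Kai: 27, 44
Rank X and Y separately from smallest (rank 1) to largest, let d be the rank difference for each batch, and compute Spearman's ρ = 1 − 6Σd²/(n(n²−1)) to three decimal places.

Ranks of variable 1: 3, 1, 4, 2, 5, 6
Ranks of variable 2: 4, 2, 5, 1, 3, 6
d = r₁ − r₂: -1, -1, -1, 1, 2, 0
d²: 1, 1, 1, 1, 4, 0; Σd² = 8
ρ = 1 − 6·8/(6·35) = 1 − 48/210 = 0.771

0.771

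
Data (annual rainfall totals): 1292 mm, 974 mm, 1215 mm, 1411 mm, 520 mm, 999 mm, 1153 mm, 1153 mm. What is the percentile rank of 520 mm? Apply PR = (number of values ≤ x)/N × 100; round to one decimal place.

N = 8.
Strictly below 520: 0. Equal to 520: 1.
PR = 1/8 × 100 = 12.5

12.5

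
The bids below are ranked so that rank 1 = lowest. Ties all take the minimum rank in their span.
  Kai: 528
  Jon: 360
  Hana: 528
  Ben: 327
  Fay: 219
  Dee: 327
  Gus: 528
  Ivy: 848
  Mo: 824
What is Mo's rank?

8

Sorted (ascending): 219, 327, 327, 360, 528, 528, 528, 824, 848
The 2 values of 327 occupy positions 2–3 → each gets rank 2.
The 3 values of 528 occupy positions 5–7 → each gets rank 5.
Mo has value 824 → rank 8.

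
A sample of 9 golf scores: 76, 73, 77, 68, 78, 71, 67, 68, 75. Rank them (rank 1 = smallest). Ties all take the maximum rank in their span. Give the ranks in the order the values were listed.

Sorted (ascending): 67, 68, 68, 71, 73, 75, 76, 77, 78
The 2 values of 68 occupy positions 2–3 → each gets rank 3.

7, 5, 8, 3, 9, 4, 1, 3, 6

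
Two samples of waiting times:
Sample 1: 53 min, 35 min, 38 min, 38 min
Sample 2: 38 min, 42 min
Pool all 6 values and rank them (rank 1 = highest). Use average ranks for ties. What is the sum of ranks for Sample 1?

15

Sorted (descending): 53, 42, 38, 38, 38, 35
The 3 values of 38 occupy positions 3–5 → average rank 4.
Sample 1 values → pooled ranks: 53→1, 35→6, 38→4, 38→4
Rank sum = 1 + 6 + 4 + 4 = 15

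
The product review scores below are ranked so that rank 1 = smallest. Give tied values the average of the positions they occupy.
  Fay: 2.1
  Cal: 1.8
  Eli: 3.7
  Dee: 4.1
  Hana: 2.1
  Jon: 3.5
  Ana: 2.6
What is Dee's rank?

Sorted (ascending): 1.8, 2.1, 2.1, 2.6, 3.5, 3.7, 4.1
The 2 values of 2.1 occupy positions 2–3 → average rank (2+3)/2 = 2.5.
Dee has value 4.1 → rank 7.

7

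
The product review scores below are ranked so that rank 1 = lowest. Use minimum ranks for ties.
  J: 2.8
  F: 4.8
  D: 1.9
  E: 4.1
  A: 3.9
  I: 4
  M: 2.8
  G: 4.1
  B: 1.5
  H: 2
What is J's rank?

Sorted (ascending): 1.5, 1.9, 2, 2.8, 2.8, 3.9, 4, 4.1, 4.1, 4.8
The 2 values of 2.8 occupy positions 4–5 → each gets rank 4.
The 2 values of 4.1 occupy positions 8–9 → each gets rank 8.
J has value 2.8 → rank 4.

4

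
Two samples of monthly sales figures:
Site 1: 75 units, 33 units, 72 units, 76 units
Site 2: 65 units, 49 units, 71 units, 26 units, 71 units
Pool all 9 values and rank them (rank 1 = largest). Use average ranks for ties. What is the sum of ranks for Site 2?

31

Sorted (descending): 76, 75, 72, 71, 71, 65, 49, 33, 26
The 2 values of 71 occupy positions 4–5 → average rank (4+5)/2 = 4.5.
Site 2 values → pooled ranks: 65→6, 49→7, 71→4.5, 26→9, 71→4.5
Rank sum = 6 + 7 + 4.5 + 9 + 4.5 = 31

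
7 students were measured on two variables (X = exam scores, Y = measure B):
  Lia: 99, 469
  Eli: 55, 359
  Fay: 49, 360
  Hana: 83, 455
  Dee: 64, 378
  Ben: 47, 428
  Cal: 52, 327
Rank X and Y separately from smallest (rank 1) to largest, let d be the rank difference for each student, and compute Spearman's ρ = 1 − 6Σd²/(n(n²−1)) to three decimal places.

0.536

Ranks of variable 1: 7, 4, 2, 6, 5, 1, 3
Ranks of variable 2: 7, 2, 3, 6, 4, 5, 1
d = r₁ − r₂: 0, 2, -1, 0, 1, -4, 2
d²: 0, 4, 1, 0, 1, 16, 4; Σd² = 26
ρ = 1 − 6·26/(7·48) = 1 − 156/336 = 0.536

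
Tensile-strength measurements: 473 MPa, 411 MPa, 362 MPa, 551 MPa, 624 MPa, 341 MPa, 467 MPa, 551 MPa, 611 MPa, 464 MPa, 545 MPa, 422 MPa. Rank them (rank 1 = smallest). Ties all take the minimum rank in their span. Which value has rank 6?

Sorted (ascending): 341, 362, 411, 422, 464, 467, 473, 545, 551, 551, 611, 624
The 2 values of 551 occupy positions 9–10 → each gets rank 9.
Rank 6 → value 467.

467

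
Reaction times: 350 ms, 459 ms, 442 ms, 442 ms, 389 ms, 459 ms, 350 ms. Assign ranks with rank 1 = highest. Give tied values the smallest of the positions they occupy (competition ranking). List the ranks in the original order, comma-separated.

6, 1, 3, 3, 5, 1, 6

Sorted (descending): 459, 459, 442, 442, 389, 350, 350
The 2 values of 459 occupy positions 1–2 → each gets rank 1.
The 2 values of 442 occupy positions 3–4 → each gets rank 3.
The 2 values of 350 occupy positions 6–7 → each gets rank 6.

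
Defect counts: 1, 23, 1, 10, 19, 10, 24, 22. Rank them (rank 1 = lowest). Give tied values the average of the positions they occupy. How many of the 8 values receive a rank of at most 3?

2

Sorted (ascending): 1, 1, 10, 10, 19, 22, 23, 24
The 2 values of 1 occupy positions 1–2 → average rank (1+2)/2 = 1.5.
The 2 values of 10 occupy positions 3–4 → average rank (3+4)/2 = 3.5.
Ranks ≤ 3: {1.5, 1.5} → 2 values.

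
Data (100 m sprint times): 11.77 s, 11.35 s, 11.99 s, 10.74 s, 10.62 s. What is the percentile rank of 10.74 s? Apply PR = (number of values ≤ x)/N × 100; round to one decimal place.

40.0

N = 5.
Strictly below 10.74: 1. Equal to 10.74: 1.
PR = 2/5 × 100 = 40.0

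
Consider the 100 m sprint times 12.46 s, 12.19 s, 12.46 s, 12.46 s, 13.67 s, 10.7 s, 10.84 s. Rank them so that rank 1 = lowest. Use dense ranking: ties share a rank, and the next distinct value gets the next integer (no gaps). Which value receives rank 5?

13.67

Sorted (ascending): 10.7, 10.84, 12.19, 12.46, 12.46, 12.46, 13.67
The 3 values of 12.46 share dense rank 4.
Remaining distinct values take the next consecutive integers.
Rank 5 → value 13.67.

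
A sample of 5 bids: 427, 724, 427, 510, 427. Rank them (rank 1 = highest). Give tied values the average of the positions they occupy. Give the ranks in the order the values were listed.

Sorted (descending): 724, 510, 427, 427, 427
The 3 values of 427 occupy positions 3–5 → average rank 4.

4, 1, 4, 2, 4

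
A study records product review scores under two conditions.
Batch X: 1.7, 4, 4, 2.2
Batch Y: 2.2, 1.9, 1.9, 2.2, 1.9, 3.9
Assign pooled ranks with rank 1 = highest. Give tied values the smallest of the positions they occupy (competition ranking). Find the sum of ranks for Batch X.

16

Sorted (descending): 4, 4, 3.9, 2.2, 2.2, 2.2, 1.9, 1.9, 1.9, 1.7
The 2 values of 4 occupy positions 1–2 → each gets rank 1.
The 3 values of 2.2 occupy positions 4–6 → each gets rank 4.
The 3 values of 1.9 occupy positions 7–9 → each gets rank 7.
Batch X values → pooled ranks: 1.7→10, 4→1, 4→1, 2.2→4
Rank sum = 10 + 1 + 1 + 4 = 16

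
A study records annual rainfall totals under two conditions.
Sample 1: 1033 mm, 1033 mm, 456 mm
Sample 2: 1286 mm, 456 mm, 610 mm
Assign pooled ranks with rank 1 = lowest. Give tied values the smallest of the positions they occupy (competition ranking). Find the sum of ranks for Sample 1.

9

Sorted (ascending): 456, 456, 610, 1033, 1033, 1286
The 2 values of 456 occupy positions 1–2 → each gets rank 1.
The 2 values of 1033 occupy positions 4–5 → each gets rank 4.
Sample 1 values → pooled ranks: 1033→4, 1033→4, 456→1
Rank sum = 4 + 4 + 1 = 9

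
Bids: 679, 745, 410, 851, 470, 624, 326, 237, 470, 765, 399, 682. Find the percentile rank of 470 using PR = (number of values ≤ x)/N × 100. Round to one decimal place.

N = 12.
Strictly below 470: 4. Equal to 470: 2.
PR = 6/12 × 100 = 50.0

50.0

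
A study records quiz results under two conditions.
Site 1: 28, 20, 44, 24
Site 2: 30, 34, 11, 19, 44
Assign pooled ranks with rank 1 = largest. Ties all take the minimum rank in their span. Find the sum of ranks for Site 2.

25

Sorted (descending): 44, 44, 34, 30, 28, 24, 20, 19, 11
The 2 values of 44 occupy positions 1–2 → each gets rank 1.
Site 2 values → pooled ranks: 30→4, 34→3, 11→9, 19→8, 44→1
Rank sum = 4 + 3 + 9 + 8 + 1 = 25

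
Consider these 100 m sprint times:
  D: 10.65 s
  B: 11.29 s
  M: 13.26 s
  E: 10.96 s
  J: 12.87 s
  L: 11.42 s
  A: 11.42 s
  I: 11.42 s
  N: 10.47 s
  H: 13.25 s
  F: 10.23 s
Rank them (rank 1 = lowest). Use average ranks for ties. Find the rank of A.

7

Sorted (ascending): 10.23, 10.47, 10.65, 10.96, 11.29, 11.42, 11.42, 11.42, 12.87, 13.25, 13.26
The 3 values of 11.42 occupy positions 6–8 → average rank 7.
A has value 11.42 s → rank 7.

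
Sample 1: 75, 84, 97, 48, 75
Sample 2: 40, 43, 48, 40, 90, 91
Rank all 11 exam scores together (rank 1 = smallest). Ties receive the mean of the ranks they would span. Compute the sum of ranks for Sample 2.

29.5

Sorted (ascending): 40, 40, 43, 48, 48, 75, 75, 84, 90, 91, 97
The 2 values of 40 occupy positions 1–2 → average rank (1+2)/2 = 1.5.
The 2 values of 48 occupy positions 4–5 → average rank (4+5)/2 = 4.5.
The 2 values of 75 occupy positions 6–7 → average rank (6+7)/2 = 6.5.
Sample 2 values → pooled ranks: 40→1.5, 43→3, 48→4.5, 40→1.5, 90→9, 91→10
Rank sum = 1.5 + 3 + 4.5 + 1.5 + 9 + 10 = 29.5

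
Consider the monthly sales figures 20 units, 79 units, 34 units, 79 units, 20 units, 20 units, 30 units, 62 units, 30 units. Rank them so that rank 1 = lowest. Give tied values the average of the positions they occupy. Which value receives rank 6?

34

Sorted (ascending): 20, 20, 20, 30, 30, 34, 62, 79, 79
The 3 values of 20 occupy positions 1–3 → average rank 2.
The 2 values of 30 occupy positions 4–5 → average rank (4+5)/2 = 4.5.
The 2 values of 79 occupy positions 8–9 → average rank (8+9)/2 = 8.5.
Rank 6 → value 34.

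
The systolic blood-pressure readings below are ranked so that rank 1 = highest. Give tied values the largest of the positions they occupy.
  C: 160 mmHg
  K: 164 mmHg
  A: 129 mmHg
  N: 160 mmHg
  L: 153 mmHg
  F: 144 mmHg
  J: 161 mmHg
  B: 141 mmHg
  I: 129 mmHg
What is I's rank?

9

Sorted (descending): 164, 161, 160, 160, 153, 144, 141, 129, 129
The 2 values of 160 occupy positions 3–4 → each gets rank 4.
The 2 values of 129 occupy positions 8–9 → each gets rank 9.
I has value 129 mmHg → rank 9.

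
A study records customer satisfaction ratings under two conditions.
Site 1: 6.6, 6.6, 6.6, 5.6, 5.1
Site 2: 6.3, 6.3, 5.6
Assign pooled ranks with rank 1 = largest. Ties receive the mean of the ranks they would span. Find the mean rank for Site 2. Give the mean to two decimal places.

Sorted (descending): 6.6, 6.6, 6.6, 6.3, 6.3, 5.6, 5.6, 5.1
The 3 values of 6.6 occupy positions 1–3 → average rank 2.
The 2 values of 6.3 occupy positions 4–5 → average rank (4+5)/2 = 4.5.
The 2 values of 5.6 occupy positions 6–7 → average rank (6+7)/2 = 6.5.
Site 2 values → pooled ranks: 6.3→4.5, 6.3→4.5, 5.6→6.5
Mean rank = (4.5 + 4.5 + 6.5) / 3 = 5.17

5.17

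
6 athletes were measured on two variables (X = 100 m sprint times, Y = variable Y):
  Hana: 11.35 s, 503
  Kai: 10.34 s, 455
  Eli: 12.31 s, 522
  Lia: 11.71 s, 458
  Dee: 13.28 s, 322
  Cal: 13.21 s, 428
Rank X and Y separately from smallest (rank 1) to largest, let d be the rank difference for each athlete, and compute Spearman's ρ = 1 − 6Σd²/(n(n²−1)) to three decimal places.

Ranks of variable 1: 2, 1, 4, 3, 6, 5
Ranks of variable 2: 5, 3, 6, 4, 1, 2
d = r₁ − r₂: -3, -2, -2, -1, 5, 3
d²: 9, 4, 4, 1, 25, 9; Σd² = 52
ρ = 1 − 6·52/(6·35) = 1 − 312/210 = -0.486

-0.486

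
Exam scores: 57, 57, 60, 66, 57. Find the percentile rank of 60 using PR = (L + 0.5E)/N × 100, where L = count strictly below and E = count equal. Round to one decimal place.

N = 5.
Strictly below 60: 3. Equal to 60: 1.
PR = (3 + 0.5·1)/5 × 100 = 70.0

70.0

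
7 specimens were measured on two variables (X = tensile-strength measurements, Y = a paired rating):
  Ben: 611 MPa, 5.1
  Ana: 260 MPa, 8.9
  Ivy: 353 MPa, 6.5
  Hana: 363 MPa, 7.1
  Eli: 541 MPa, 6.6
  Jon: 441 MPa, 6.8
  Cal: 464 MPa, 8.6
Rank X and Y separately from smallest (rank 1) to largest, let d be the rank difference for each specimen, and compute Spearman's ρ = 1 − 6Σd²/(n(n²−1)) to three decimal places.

-0.536

Ranks of variable 1: 7, 1, 2, 3, 6, 4, 5
Ranks of variable 2: 1, 7, 2, 5, 3, 4, 6
d = r₁ − r₂: 6, -6, 0, -2, 3, 0, -1
d²: 36, 36, 0, 4, 9, 0, 1; Σd² = 86
ρ = 1 − 6·86/(7·48) = 1 − 516/336 = -0.536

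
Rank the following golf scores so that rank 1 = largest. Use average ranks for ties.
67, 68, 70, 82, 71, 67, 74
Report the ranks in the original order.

Sorted (descending): 82, 74, 71, 70, 68, 67, 67
The 2 values of 67 occupy positions 6–7 → average rank (6+7)/2 = 6.5.

6.5, 5, 4, 1, 3, 6.5, 2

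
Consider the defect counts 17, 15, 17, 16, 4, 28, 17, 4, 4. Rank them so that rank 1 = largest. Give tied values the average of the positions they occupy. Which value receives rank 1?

28

Sorted (descending): 28, 17, 17, 17, 16, 15, 4, 4, 4
The 3 values of 17 occupy positions 2–4 → average rank 3.
The 3 values of 4 occupy positions 7–9 → average rank 8.
Rank 1 → value 28.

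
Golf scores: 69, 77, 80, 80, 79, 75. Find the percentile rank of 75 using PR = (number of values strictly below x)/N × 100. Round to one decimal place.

16.7

N = 6.
Strictly below 75: 1. Equal to 75: 1.
PR = 1/6 × 100 = 16.7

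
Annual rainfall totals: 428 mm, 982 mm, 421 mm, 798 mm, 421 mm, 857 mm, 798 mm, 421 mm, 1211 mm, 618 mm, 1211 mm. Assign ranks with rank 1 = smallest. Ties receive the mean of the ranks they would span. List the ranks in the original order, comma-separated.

Sorted (ascending): 421, 421, 421, 428, 618, 798, 798, 857, 982, 1211, 1211
The 3 values of 421 occupy positions 1–3 → average rank 2.
The 2 values of 798 occupy positions 6–7 → average rank (6+7)/2 = 6.5.
The 2 values of 1211 occupy positions 10–11 → average rank (10+11)/2 = 10.5.

4, 9, 2, 6.5, 2, 8, 6.5, 2, 10.5, 5, 10.5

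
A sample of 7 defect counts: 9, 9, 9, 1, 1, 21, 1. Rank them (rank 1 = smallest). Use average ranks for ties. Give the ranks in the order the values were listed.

5, 5, 5, 2, 2, 7, 2

Sorted (ascending): 1, 1, 1, 9, 9, 9, 21
The 3 values of 1 occupy positions 1–3 → average rank 2.
The 3 values of 9 occupy positions 4–6 → average rank 5.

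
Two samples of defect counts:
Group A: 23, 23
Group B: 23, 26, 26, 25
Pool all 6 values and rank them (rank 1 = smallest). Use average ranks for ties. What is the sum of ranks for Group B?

17

Sorted (ascending): 23, 23, 23, 25, 26, 26
The 3 values of 23 occupy positions 1–3 → average rank 2.
The 2 values of 26 occupy positions 5–6 → average rank (5+6)/2 = 5.5.
Group B values → pooled ranks: 23→2, 26→5.5, 26→5.5, 25→4
Rank sum = 2 + 5.5 + 5.5 + 4 = 17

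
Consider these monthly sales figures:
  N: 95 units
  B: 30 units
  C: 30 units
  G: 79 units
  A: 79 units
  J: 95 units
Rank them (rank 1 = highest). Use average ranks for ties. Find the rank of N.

Sorted (descending): 95, 95, 79, 79, 30, 30
The 2 values of 95 occupy positions 1–2 → average rank (1+2)/2 = 1.5.
The 2 values of 79 occupy positions 3–4 → average rank (3+4)/2 = 3.5.
The 2 values of 30 occupy positions 5–6 → average rank (5+6)/2 = 5.5.
N has value 95 units → rank 1.5.

1.5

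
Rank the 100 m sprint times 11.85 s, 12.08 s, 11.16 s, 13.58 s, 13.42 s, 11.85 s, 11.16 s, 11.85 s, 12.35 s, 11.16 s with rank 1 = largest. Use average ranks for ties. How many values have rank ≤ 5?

Sorted (descending): 13.58, 13.42, 12.35, 12.08, 11.85, 11.85, 11.85, 11.16, 11.16, 11.16
The 3 values of 11.85 occupy positions 5–7 → average rank 6.
The 3 values of 11.16 occupy positions 8–10 → average rank 9.
Ranks ≤ 5: {1, 2, 3, 4} → 4 values.

4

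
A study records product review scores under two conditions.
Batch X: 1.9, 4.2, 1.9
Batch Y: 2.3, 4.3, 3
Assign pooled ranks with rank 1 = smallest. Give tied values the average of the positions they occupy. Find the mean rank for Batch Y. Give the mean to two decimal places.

Sorted (ascending): 1.9, 1.9, 2.3, 3, 4.2, 4.3
The 2 values of 1.9 occupy positions 1–2 → average rank (1+2)/2 = 1.5.
Batch Y values → pooled ranks: 2.3→3, 4.3→6, 3→4
Mean rank = (3 + 6 + 4) / 3 = 4.33

4.33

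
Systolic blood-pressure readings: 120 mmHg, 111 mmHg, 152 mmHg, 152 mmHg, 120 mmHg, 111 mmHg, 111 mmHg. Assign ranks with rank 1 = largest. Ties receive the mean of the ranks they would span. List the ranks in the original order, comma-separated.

Sorted (descending): 152, 152, 120, 120, 111, 111, 111
The 2 values of 152 occupy positions 1–2 → average rank (1+2)/2 = 1.5.
The 2 values of 120 occupy positions 3–4 → average rank (3+4)/2 = 3.5.
The 3 values of 111 occupy positions 5–7 → average rank 6.

3.5, 6, 1.5, 1.5, 3.5, 6, 6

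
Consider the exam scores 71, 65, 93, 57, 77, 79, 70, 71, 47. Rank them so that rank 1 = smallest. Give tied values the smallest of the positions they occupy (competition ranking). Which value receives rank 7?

77

Sorted (ascending): 47, 57, 65, 70, 71, 71, 77, 79, 93
The 2 values of 71 occupy positions 5–6 → each gets rank 5.
Rank 7 → value 77.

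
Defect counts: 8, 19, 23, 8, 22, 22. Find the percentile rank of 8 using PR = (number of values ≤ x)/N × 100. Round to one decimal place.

33.3

N = 6.
Strictly below 8: 0. Equal to 8: 2.
PR = 2/6 × 100 = 33.3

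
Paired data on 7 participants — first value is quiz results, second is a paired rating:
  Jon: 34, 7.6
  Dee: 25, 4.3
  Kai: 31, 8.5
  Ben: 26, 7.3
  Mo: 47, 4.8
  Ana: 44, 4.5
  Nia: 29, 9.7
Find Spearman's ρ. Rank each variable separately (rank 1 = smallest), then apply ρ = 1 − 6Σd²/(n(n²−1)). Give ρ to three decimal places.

0.000

Ranks of variable 1: 5, 1, 4, 2, 7, 6, 3
Ranks of variable 2: 5, 1, 6, 4, 3, 2, 7
d = r₁ − r₂: 0, 0, -2, -2, 4, 4, -4
d²: 0, 0, 4, 4, 16, 16, 16; Σd² = 56
ρ = 1 − 6·56/(7·48) = 1 − 336/336 = 0.000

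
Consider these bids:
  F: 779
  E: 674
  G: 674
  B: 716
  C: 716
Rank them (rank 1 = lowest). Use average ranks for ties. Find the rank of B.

Sorted (ascending): 674, 674, 716, 716, 779
The 2 values of 674 occupy positions 1–2 → average rank (1+2)/2 = 1.5.
The 2 values of 716 occupy positions 3–4 → average rank (3+4)/2 = 3.5.
B has value 716 → rank 3.5.

3.5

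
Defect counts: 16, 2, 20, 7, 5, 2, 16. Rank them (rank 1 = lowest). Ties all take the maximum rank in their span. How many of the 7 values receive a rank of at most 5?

4

Sorted (ascending): 2, 2, 5, 7, 16, 16, 20
The 2 values of 2 occupy positions 1–2 → each gets rank 2.
The 2 values of 16 occupy positions 5–6 → each gets rank 6.
Ranks ≤ 5: {2, 2, 3, 4} → 4 values.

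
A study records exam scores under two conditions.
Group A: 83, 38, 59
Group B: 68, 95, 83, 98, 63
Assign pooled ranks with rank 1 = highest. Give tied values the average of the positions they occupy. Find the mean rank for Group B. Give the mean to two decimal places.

Sorted (descending): 98, 95, 83, 83, 68, 63, 59, 38
The 2 values of 83 occupy positions 3–4 → average rank (3+4)/2 = 3.5.
Group B values → pooled ranks: 68→5, 95→2, 83→3.5, 98→1, 63→6
Mean rank = (5 + 2 + 3.5 + 1 + 6) / 5 = 3.50

3.50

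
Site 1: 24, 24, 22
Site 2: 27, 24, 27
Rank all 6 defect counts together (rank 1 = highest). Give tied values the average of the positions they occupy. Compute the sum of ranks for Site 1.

Sorted (descending): 27, 27, 24, 24, 24, 22
The 2 values of 27 occupy positions 1–2 → average rank (1+2)/2 = 1.5.
The 3 values of 24 occupy positions 3–5 → average rank 4.
Site 1 values → pooled ranks: 24→4, 24→4, 22→6
Rank sum = 4 + 4 + 6 = 14

14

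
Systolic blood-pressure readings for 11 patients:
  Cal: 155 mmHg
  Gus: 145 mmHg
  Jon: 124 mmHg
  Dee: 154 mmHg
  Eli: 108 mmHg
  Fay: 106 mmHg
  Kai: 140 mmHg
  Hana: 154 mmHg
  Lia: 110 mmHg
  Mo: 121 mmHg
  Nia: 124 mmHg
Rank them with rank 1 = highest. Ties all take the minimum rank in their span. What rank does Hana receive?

Sorted (descending): 155, 154, 154, 145, 140, 124, 124, 121, 110, 108, 106
The 2 values of 154 occupy positions 2–3 → each gets rank 2.
The 2 values of 124 occupy positions 6–7 → each gets rank 6.
Hana has value 154 mmHg → rank 2.

2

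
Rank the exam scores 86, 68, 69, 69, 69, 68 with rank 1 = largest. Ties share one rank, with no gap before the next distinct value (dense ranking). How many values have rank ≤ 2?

4

Sorted (descending): 86, 69, 69, 69, 68, 68
The 3 values of 69 share dense rank 2.
The 2 values of 68 share dense rank 3.
Remaining distinct values take the next consecutive integers.
Ranks ≤ 2: {1, 2, 2, 2} → 4 values.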